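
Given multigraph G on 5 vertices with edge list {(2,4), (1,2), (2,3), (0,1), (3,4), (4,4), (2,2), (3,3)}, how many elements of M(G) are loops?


In a graphic matroid, a loop is a self-loop edge (u,u) with rank 0.
Examining all 8 edges for self-loops...
Self-loops found: (4,4), (2,2), (3,3)
Number of loops = 3.

3


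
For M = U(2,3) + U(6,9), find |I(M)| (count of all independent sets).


For a direct sum, |I(M1+M2)| = |I(M1)| * |I(M2)|.
|I(U(2,3))| = sum C(3,k) for k=0..2 = 7.
|I(U(6,9))| = sum C(9,k) for k=0..6 = 466.
Total = 7 * 466 = 3262.

3262


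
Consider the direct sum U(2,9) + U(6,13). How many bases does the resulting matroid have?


Bases of a direct sum M1 + M2: |B| = |B(M1)| * |B(M2)|.
|B(U(2,9))| = C(9,2) = 36.
|B(U(6,13))| = C(13,6) = 1716.
Total bases = 36 * 1716 = 61776.

61776


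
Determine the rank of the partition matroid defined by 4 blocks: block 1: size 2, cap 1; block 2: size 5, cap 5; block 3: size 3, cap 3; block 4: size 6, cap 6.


Rank of a partition matroid = sum of min(|Si|, ci) for each block.
= min(2,1) + min(5,5) + min(3,3) + min(6,6)
= 1 + 5 + 3 + 6
= 15.

15


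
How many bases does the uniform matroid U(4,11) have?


Bases of U(4,11) are all 4-element subsets of the 11-element ground set.
Number of bases = C(11,4).
C(11,4) = 11! / (4! * 7!) = 330.

330


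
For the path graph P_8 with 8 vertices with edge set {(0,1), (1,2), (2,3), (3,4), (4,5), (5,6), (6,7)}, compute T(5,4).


A path on 8 vertices is a tree with 7 edges.
T(x,y) = x^(7) for any tree.
T(5,4) = 5^7 = 78125.

78125


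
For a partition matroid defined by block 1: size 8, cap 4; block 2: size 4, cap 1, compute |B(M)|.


A basis picks exactly ci elements from block i.
Number of bases = product of C(|Si|, ci).
= C(8,4) * C(4,1)
= 70 * 4
= 280.

280


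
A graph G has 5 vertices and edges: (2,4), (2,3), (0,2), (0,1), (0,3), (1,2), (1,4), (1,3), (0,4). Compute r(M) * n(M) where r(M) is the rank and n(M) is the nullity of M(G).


r(M) = |V| - c = 5 - 1 = 4.
nullity = |E| - r(M) = 9 - 4 = 5.
Product = 4 * 5 = 20.

20


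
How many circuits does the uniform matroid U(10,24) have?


In U(10,24), circuits are the (11)-element subsets.
Any set of 11 elements is dependent, and removing any one element gives
an independent set of size 10, so it is a minimal dependent set.
Number of circuits = C(24,11) = 24! / (11! * 13!) = 2496144.

2496144


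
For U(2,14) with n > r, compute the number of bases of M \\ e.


Deleting e from U(2,14) gives U(2,13) since n > r.
Bases of U(2,13) = C(13,2) = 13! / (2! * 11!) = 78.

78


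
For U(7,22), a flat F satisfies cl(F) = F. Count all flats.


Flats of U(7,22): every subset of size < 7 is a flat, plus E itself.
Count = (22 choose 0) + (22 choose 1) + (22 choose 2) + (22 choose 3) + (22 choose 4) + (22 choose 5) + (22 choose 6) + 1
     = 1 + 22 + 231 + 1540 + 7315 + 26334 + 74613 + 1
     = 110057.

110057


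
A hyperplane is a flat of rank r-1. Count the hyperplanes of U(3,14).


Hyperplanes of U(3,14) are flats of rank 2.
In a uniform matroid, these are exactly the (2)-element subsets.
Count = C(14,2) = (14 * 13) / (1 * 2) = 91.

91


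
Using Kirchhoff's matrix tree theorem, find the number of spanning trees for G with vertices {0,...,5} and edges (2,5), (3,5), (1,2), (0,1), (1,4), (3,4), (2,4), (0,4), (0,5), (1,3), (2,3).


By Kirchhoff's matrix tree theorem, the number of spanning trees equals
the determinant of any cofactor of the Laplacian matrix L.
G has 6 vertices and 11 edges.
Computing the (5 x 5) cofactor determinant gives 225.

225


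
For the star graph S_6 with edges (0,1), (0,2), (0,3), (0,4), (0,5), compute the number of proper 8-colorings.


P(tree, k) = k * (k-1)^(5) for any tree on 6 vertices.
P(8) = 8 * 7^5 = 8 * 16807 = 134456.

134456


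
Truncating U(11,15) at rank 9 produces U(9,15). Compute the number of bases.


Truncating U(11,15) to rank 9 gives U(9,15).
Bases of U(9,15) are all 9-element subsets of 15 elements.
Number of bases = (15 choose 9) = 5005.

5005


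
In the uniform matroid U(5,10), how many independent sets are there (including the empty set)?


Independent sets of U(5,10) are all subsets of size <= 5.
Count = C(10,0) + C(10,1) + C(10,2) + C(10,3) + C(10,4) + C(10,5)
     = 1 + 10 + 45 + 120 + 210 + 252
     = 638.

638


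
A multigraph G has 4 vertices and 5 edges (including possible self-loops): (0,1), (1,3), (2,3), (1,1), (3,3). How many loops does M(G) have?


In a graphic matroid, a loop is a self-loop edge (u,u) with rank 0.
Examining all 5 edges for self-loops...
Self-loops found: (1,1), (3,3)
Number of loops = 2.

2


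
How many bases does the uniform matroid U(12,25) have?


Bases of U(12,25) are all 12-element subsets of the 25-element ground set.
Number of bases = C(25,12).
C(25,12) = 25! / (12! * 13!) = 5200300.

5200300


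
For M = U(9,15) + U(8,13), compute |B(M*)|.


(M1+M2)* = M1* + M2*.
M1* = U(6,15), bases: C(15,6) = 5005.
M2* = U(5,13), bases: C(13,5) = 1287.
|B(M*)| = 5005 * 1287 = 6441435.

6441435


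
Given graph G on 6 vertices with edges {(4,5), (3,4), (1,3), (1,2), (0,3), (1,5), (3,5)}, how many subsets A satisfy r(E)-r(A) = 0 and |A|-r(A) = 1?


R(x,y) = sum over A in 2^E of x^(r(E)-r(A)) * y^(|A|-r(A)).
G has 6 vertices, 7 edges. r(E) = 5.
Enumerate all 2^7 = 128 subsets.
Count subsets with r(E)-r(A)=0 and |A|-r(A)=1: 5.

5


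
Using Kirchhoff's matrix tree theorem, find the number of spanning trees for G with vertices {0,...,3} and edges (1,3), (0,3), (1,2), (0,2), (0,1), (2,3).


By Kirchhoff's matrix tree theorem, the number of spanning trees equals
the determinant of any cofactor of the Laplacian matrix L.
G has 4 vertices and 6 edges.
Computing the (3 x 3) cofactor determinant gives 16.

16


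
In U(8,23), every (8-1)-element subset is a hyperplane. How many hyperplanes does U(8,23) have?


Hyperplanes of U(8,23) are flats of rank 7.
In a uniform matroid, these are exactly the (7)-element subsets.
Count = C(23,7) = 245157.

245157


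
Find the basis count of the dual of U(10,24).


The dual of U(r,n) is U(n-r, n) = U(14,24).
Bases of U(14,24) are all (14)-element subsets.
|B(M*)| = C(24,14) = 24! / (14! * 10!) = 1961256.

1961256


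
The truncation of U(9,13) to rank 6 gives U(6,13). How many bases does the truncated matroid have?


Truncating U(9,13) to rank 6 gives U(6,13).
Bases of U(6,13) are all 6-element subsets of 13 elements.
Number of bases = (13 choose 6) = 1716.

1716


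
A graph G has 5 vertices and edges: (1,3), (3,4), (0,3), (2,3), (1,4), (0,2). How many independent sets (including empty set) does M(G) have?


An independent set in a graphic matroid is an acyclic edge subset.
G has 5 vertices and 6 edges.
Enumerate all 2^6 = 64 subsets, checking for acyclicity.
Total independent sets = 49.

49


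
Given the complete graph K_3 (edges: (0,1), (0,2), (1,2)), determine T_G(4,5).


T(K_3; x,y) = x^2 + x + y.
T(4,5) = 16 + 4 + 5 = 25.

25


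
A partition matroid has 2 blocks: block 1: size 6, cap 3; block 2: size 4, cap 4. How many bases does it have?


A basis picks exactly ci elements from block i.
Number of bases = product of C(|Si|, ci).
= C(6,3) * C(4,4)
= 20 * 1
= 20.

20


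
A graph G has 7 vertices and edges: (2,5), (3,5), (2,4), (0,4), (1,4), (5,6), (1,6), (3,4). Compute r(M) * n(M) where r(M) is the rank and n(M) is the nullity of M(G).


r(M) = |V| - c = 7 - 1 = 6.
nullity = |E| - r(M) = 8 - 6 = 2.
Product = 6 * 2 = 12.

12


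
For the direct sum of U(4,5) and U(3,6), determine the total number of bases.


Bases of a direct sum M1 + M2: |B| = |B(M1)| * |B(M2)|.
|B(U(4,5))| = C(5,4) = 5.
|B(U(3,6))| = C(6,3) = 20.
Total bases = 5 * 20 = 100.

100


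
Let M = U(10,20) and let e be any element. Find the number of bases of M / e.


Contracting e from U(10,20) gives U(9,19).
Bases of U(9,19) = C(19,9) = 19! / (9! * 10!) = 92378.

92378


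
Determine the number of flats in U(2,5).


Flats of U(2,5): every subset of size < 2 is a flat, plus E itself.
Count = C(5,0) + C(5,1) + 1
     = 1 + 5 + 1
     = 7.

7


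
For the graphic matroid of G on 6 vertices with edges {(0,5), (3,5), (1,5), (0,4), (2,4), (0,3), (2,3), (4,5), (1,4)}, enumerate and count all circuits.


A circuit in a graphic matroid = edge set of a simple cycle.
G has 6 vertices and 9 edges.
Enumerating all minimal edge subsets forming cycles...
Total circuits found: 12.

12


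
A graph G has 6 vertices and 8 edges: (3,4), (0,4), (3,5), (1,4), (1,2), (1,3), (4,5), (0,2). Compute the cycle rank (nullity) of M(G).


Cycle rank (nullity) = |E| - r(M) = |E| - (|V| - c).
|E| = 8, |V| = 6, c = 1.
Nullity = 8 - (6 - 1) = 8 - 5 = 3.

3


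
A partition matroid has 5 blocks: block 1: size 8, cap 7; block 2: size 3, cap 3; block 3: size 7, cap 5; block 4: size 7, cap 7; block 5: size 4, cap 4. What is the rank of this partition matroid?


Rank of a partition matroid = sum of min(|Si|, ci) for each block.
= min(8,7) + min(3,3) + min(7,5) + min(7,7) + min(4,4)
= 7 + 3 + 5 + 7 + 4
= 26.

26


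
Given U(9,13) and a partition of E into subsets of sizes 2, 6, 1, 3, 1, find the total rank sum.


r(Ai) = min(|Ai|, 9) for each part.
Sum = min(2,9) + min(6,9) + min(1,9) + min(3,9) + min(1,9)
    = 2 + 6 + 1 + 3 + 1
    = 13.

13


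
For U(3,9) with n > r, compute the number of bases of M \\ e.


Deleting e from U(3,9) gives U(3,8) since n > r.
Bases of U(3,8) = (8 choose 3) = 56.

56


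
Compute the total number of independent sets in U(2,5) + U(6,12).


For a direct sum, |I(M1+M2)| = |I(M1)| * |I(M2)|.
|I(U(2,5))| = sum C(5,k) for k=0..2 = 16.
|I(U(6,12))| = sum C(12,k) for k=0..6 = 2510.
Total = 16 * 2510 = 40160.

40160


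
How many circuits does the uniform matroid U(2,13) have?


In U(2,13), circuits are the (3)-element subsets.
Any set of 3 elements is dependent, and removing any one element gives
an independent set of size 2, so it is a minimal dependent set.
Number of circuits = C(13,3) = (13 * 12 * 11) / (1 * 2 * 3) = 286.

286


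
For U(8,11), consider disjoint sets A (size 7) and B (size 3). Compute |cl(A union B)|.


|A union B| = 7 + 3 = 10 (disjoint).
In U(8,11), cl(S) = S if |S| < 8, else cl(S) = E.
Since 10 >= 8, cl(A union B) = E.
|cl(A union B)| = 11.

11


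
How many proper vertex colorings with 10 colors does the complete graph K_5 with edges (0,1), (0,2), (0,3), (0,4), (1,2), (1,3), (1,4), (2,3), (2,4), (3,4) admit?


P(K_5, k) = k(k-1)(k-2)...(k-4).
P(10) = (10) * (9) * (8) * (7) * (6) = 30240.

30240


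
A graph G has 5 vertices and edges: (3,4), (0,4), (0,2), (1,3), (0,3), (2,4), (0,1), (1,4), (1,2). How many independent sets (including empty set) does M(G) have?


An independent set in a graphic matroid is an acyclic edge subset.
G has 5 vertices and 9 edges.
Enumerate all 2^9 = 512 subsets, checking for acyclicity.
Total independent sets = 198.

198


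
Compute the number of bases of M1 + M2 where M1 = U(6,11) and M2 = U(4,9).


Bases of a direct sum M1 + M2: |B| = |B(M1)| * |B(M2)|.
|B(U(6,11))| = C(11,6) = 462.
|B(U(4,9))| = C(9,4) = 126.
Total bases = 462 * 126 = 58212.

58212


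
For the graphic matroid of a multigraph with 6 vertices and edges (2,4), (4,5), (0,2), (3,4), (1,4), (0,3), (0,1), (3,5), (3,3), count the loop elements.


In a graphic matroid, a loop is a self-loop edge (u,u) with rank 0.
Examining all 9 edges for self-loops...
Self-loops found: (3,3)
Number of loops = 1.

1


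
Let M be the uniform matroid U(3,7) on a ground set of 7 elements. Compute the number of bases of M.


Bases of U(3,7) are all 3-element subsets of the 7-element ground set.
Number of bases = C(7,3).
C(7,3) = 7! / (3! * 4!) = 35.

35


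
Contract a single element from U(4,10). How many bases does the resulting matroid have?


Contracting e from U(4,10) gives U(3,9).
Bases of U(3,9) = C(9,3) = (9 * 8 * 7) / (1 * 2 * 3) = 84.

84


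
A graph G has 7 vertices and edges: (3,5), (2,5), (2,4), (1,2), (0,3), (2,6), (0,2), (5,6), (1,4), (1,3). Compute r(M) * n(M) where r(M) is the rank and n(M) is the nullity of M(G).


r(M) = |V| - c = 7 - 1 = 6.
nullity = |E| - r(M) = 10 - 6 = 4.
Product = 6 * 4 = 24.

24


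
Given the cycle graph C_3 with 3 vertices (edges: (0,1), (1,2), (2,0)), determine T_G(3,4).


T(C_3; x,y) = x + x^2 + ... + x^(2) + y.
T(3,4) = 3^1 + 3^2 + 4
= 3 + 9 + 4
= 16.

16


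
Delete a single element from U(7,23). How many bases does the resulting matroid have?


Deleting e from U(7,23) gives U(7,22) since n > r.
Bases of U(7,22) = (22 choose 7) = 170544.

170544


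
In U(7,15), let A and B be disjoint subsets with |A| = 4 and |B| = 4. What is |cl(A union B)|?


|A union B| = 4 + 4 = 8 (disjoint).
In U(7,15), cl(S) = S if |S| < 7, else cl(S) = E.
Since 8 >= 7, cl(A union B) = E.
|cl(A union B)| = 15.

15


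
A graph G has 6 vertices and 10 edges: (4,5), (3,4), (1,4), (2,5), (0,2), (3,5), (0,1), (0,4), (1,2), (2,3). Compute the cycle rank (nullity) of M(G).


Cycle rank (nullity) = |E| - r(M) = |E| - (|V| - c).
|E| = 10, |V| = 6, c = 1.
Nullity = 10 - (6 - 1) = 10 - 5 = 5.

5


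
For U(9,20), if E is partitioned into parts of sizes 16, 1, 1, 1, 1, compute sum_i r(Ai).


r(Ai) = min(|Ai|, 9) for each part.
Sum = min(16,9) + min(1,9) + min(1,9) + min(1,9) + min(1,9)
    = 9 + 1 + 1 + 1 + 1
    = 13.

13


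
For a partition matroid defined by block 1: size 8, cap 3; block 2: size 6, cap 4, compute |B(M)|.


A basis picks exactly ci elements from block i.
Number of bases = product of C(|Si|, ci).
= C(8,3) * C(6,4)
= 56 * 15
= 840.

840


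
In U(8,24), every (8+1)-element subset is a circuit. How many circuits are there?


In U(8,24), circuits are the (9)-element subsets.
Any set of 9 elements is dependent, and removing any one element gives
an independent set of size 8, so it is a minimal dependent set.
Number of circuits = (24 choose 9) = 1307504.

1307504


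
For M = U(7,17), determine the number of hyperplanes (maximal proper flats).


Hyperplanes of U(7,17) are flats of rank 6.
In a uniform matroid, these are exactly the (6)-element subsets.
Count = C(17,6) = 12376.

12376


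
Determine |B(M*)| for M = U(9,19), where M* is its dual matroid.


The dual of U(r,n) is U(n-r, n) = U(10,19).
Bases of U(10,19) are all (10)-element subsets.
|B(M*)| = C(19,10) = 19! / (10! * 9!) = 92378.

92378


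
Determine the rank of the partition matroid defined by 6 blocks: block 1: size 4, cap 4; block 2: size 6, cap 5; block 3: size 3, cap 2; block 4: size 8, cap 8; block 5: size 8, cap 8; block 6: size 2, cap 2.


Rank of a partition matroid = sum of min(|Si|, ci) for each block.
= min(4,4) + min(6,5) + min(3,2) + min(8,8) + min(8,8) + min(2,2)
= 4 + 5 + 2 + 8 + 8 + 2
= 29.

29


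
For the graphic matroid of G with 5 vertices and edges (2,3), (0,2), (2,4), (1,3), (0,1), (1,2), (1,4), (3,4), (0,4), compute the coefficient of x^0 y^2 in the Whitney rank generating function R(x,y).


R(x,y) = sum over A in 2^E of x^(r(E)-r(A)) * y^(|A|-r(A)).
G has 5 vertices, 9 edges. r(E) = 4.
Enumerate all 2^9 = 512 subsets.
Count subsets with r(E)-r(A)=0 and |A|-r(A)=2: 82.

82


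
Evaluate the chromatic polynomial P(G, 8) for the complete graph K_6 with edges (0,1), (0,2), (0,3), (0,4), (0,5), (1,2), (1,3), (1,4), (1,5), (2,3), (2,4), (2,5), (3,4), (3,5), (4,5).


P(K_6, k) = k(k-1)(k-2)...(k-5).
P(8) = (8) * (7) * (6) * (5) * (4) * (3) = 20160.

20160


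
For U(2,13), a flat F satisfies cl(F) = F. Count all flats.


Flats of U(2,13): every subset of size < 2 is a flat, plus E itself.
Count = C(13,0) + C(13,1) + 1
     = 1 + 13 + 1
     = 15.

15


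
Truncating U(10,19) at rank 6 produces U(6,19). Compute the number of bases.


Truncating U(10,19) to rank 6 gives U(6,19).
Bases of U(6,19) are all 6-element subsets of 19 elements.
Number of bases = C(19,6) = 19! / (6! * 13!) = 27132.

27132


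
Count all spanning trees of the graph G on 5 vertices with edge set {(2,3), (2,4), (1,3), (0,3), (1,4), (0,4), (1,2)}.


By Kirchhoff's matrix tree theorem, the number of spanning trees equals
the determinant of any cofactor of the Laplacian matrix L.
G has 5 vertices and 7 edges.
Computing the (4 x 4) cofactor determinant gives 24.

24


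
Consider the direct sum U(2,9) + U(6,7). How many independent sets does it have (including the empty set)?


For a direct sum, |I(M1+M2)| = |I(M1)| * |I(M2)|.
|I(U(2,9))| = sum C(9,k) for k=0..2 = 46.
|I(U(6,7))| = sum C(7,k) for k=0..6 = 127.
Total = 46 * 127 = 5842.

5842


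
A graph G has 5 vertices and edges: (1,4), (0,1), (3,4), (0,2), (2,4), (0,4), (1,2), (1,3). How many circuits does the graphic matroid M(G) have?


A circuit in a graphic matroid = edge set of a simple cycle.
G has 5 vertices and 8 edges.
Enumerating all minimal edge subsets forming cycles...
Total circuits found: 12.

12


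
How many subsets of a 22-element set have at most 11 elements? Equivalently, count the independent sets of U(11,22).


Independent sets of U(11,22) are all subsets of size <= 11.
Count = C(22,0) + C(22,1) + C(22,2) + C(22,3) + C(22,4) + C(22,5) + C(22,6) + C(22,7) + C(22,8) + C(22,9) + C(22,10) + C(22,11)
     = 1 + 22 + 231 + 1540 + 7315 + 26334 + 74613 + 170544 + 319770 + 497420 + 646646 + 705432
     = 2449868.

2449868


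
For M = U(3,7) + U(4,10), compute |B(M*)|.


(M1+M2)* = M1* + M2*.
M1* = U(4,7), bases: C(7,4) = 35.
M2* = U(6,10), bases: C(10,6) = 210.
|B(M*)| = 35 * 210 = 7350.

7350


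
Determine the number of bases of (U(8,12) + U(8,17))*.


(M1+M2)* = M1* + M2*.
M1* = U(4,12), bases: C(12,4) = 495.
M2* = U(9,17), bases: C(17,9) = 24310.
|B(M*)| = 495 * 24310 = 12033450.

12033450


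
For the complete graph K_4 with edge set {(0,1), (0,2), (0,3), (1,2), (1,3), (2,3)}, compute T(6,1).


T(K_4; x,y) = x^3 + 3x^2 + 4xy + 2x + y^3 + 3y^2 + 2y.
Substituting x=6, y=1:
= 216 + 108 + 24 + 12 + 1 + 3 + 2
= 366.

366


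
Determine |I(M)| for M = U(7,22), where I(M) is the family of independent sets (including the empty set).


Independent sets of U(7,22) are all subsets of size <= 7.
Count = C(22,0) + C(22,1) + C(22,2) + C(22,3) + C(22,4) + C(22,5) + C(22,6) + C(22,7)
     = 1 + 22 + 231 + 1540 + 7315 + 26334 + 74613 + 170544
     = 280600.

280600


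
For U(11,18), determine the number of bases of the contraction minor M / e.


Contracting e from U(11,18) gives U(10,17).
Bases of U(10,17) = C(17,10) = 19448.

19448


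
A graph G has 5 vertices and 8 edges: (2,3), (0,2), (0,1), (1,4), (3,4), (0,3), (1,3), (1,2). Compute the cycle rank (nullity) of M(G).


Cycle rank (nullity) = |E| - r(M) = |E| - (|V| - c).
|E| = 8, |V| = 5, c = 1.
Nullity = 8 - (5 - 1) = 8 - 4 = 4.

4


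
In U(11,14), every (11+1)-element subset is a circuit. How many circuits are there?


In U(11,14), circuits are the (12)-element subsets.
Any set of 12 elements is dependent, and removing any one element gives
an independent set of size 11, so it is a minimal dependent set.
Number of circuits = C(14,12) = 91.

91


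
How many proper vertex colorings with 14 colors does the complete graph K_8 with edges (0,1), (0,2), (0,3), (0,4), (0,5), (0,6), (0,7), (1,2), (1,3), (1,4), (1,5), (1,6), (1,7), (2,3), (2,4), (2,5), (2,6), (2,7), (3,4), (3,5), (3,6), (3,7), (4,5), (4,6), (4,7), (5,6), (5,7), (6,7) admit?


P(K_8, k) = k(k-1)(k-2)...(k-7).
P(14) = (14) * (13) * (12) * (11) * (10) * (9) * (8) * (7) = 121080960.

121080960


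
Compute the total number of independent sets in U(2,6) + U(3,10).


For a direct sum, |I(M1+M2)| = |I(M1)| * |I(M2)|.
|I(U(2,6))| = sum C(6,k) for k=0..2 = 22.
|I(U(3,10))| = sum C(10,k) for k=0..3 = 176.
Total = 22 * 176 = 3872.

3872


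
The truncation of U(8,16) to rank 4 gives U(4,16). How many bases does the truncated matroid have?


Truncating U(8,16) to rank 4 gives U(4,16).
Bases of U(4,16) are all 4-element subsets of 16 elements.
Number of bases = C(16,4) = 16! / (4! * 12!) = 1820.

1820


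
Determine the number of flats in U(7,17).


Flats of U(7,17): every subset of size < 7 is a flat, plus E itself.
Count = C(17,0) + C(17,1) + C(17,2) + C(17,3) + C(17,4) + C(17,5) + C(17,6) + 1
     = 1 + 17 + 136 + 680 + 2380 + 6188 + 12376 + 1
     = 21779.

21779


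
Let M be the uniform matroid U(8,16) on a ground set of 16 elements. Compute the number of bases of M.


Bases of U(8,16) are all 8-element subsets of the 16-element ground set.
Number of bases = C(16,8).
(16 choose 8) = 12870.

12870


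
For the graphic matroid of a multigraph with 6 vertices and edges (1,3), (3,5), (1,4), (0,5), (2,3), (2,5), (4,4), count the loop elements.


In a graphic matroid, a loop is a self-loop edge (u,u) with rank 0.
Examining all 7 edges for self-loops...
Self-loops found: (4,4)
Number of loops = 1.

1


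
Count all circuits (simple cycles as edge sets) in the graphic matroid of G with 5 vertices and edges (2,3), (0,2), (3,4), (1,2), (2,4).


A circuit in a graphic matroid = edge set of a simple cycle.
G has 5 vertices and 5 edges.
Enumerating all minimal edge subsets forming cycles...
Total circuits found: 1.

1


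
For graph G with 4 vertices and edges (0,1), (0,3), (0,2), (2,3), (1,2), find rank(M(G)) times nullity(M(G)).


r(M) = |V| - c = 4 - 1 = 3.
nullity = |E| - r(M) = 5 - 3 = 2.
Product = 3 * 2 = 6.

6


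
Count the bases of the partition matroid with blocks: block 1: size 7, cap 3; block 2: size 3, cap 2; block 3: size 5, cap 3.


A basis picks exactly ci elements from block i.
Number of bases = product of C(|Si|, ci).
= C(7,3) * C(3,2) * C(5,3)
= 35 * 3 * 10
= 1050.

1050


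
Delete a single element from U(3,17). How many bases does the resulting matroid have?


Deleting e from U(3,17) gives U(3,16) since n > r.
Bases of U(3,16) = C(16,3) = 16! / (3! * 13!) = 560.

560


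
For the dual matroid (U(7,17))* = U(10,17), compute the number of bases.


The dual of U(r,n) is U(n-r, n) = U(10,17).
Bases of U(10,17) are all (10)-element subsets.
|B(M*)| = (17 choose 10) = 19448.

19448


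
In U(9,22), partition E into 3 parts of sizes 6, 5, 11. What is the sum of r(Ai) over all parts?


r(Ai) = min(|Ai|, 9) for each part.
Sum = min(6,9) + min(5,9) + min(11,9)
    = 6 + 5 + 9
    = 20.

20


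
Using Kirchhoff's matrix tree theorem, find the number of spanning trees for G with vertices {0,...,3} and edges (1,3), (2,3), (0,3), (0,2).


By Kirchhoff's matrix tree theorem, the number of spanning trees equals
the determinant of any cofactor of the Laplacian matrix L.
G has 4 vertices and 4 edges.
Computing the (3 x 3) cofactor determinant gives 3.

3


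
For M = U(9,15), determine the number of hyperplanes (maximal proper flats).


Hyperplanes of U(9,15) are flats of rank 8.
In a uniform matroid, these are exactly the (8)-element subsets.
Count = (15 choose 8) = 6435.

6435


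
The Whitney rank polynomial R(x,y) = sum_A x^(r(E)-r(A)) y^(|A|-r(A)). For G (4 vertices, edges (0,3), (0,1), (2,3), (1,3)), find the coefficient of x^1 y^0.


R(x,y) = sum over A in 2^E of x^(r(E)-r(A)) * y^(|A|-r(A)).
G has 4 vertices, 4 edges. r(E) = 3.
Enumerate all 2^4 = 16 subsets.
Count subsets with r(E)-r(A)=1 and |A|-r(A)=0: 6.

6


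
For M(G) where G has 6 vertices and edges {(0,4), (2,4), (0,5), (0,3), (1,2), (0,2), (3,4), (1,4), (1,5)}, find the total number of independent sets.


An independent set in a graphic matroid is an acyclic edge subset.
G has 6 vertices and 9 edges.
Enumerate all 2^9 = 512 subsets, checking for acyclicity.
Total independent sets = 292.

292


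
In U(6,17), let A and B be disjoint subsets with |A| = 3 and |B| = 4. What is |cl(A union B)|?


|A union B| = 3 + 4 = 7 (disjoint).
In U(6,17), cl(S) = S if |S| < 6, else cl(S) = E.
Since 7 >= 6, cl(A union B) = E.
|cl(A union B)| = 17.

17


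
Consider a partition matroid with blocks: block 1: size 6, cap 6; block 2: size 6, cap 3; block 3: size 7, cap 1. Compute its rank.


Rank of a partition matroid = sum of min(|Si|, ci) for each block.
= min(6,6) + min(6,3) + min(7,1)
= 6 + 3 + 1
= 10.

10


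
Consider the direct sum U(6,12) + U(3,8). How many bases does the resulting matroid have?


Bases of a direct sum M1 + M2: |B| = |B(M1)| * |B(M2)|.
|B(U(6,12))| = C(12,6) = 924.
|B(U(3,8))| = C(8,3) = 56.
Total bases = 924 * 56 = 51744.

51744


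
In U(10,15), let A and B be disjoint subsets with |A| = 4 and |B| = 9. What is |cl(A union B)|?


|A union B| = 4 + 9 = 13 (disjoint).
In U(10,15), cl(S) = S if |S| < 10, else cl(S) = E.
Since 13 >= 10, cl(A union B) = E.
|cl(A union B)| = 15.

15


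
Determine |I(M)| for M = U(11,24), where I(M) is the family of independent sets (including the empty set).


Independent sets of U(11,24) are all subsets of size <= 11.
Count = (24 choose 0) + (24 choose 1) + (24 choose 2) + (24 choose 3) + (24 choose 4) + (24 choose 5) + (24 choose 6) + (24 choose 7) + (24 choose 8) + (24 choose 9) + (24 choose 10) + (24 choose 11)
     = 1 + 24 + 276 + 2024 + 10626 + 42504 + 134596 + 346104 + 735471 + 1307504 + 1961256 + 2496144
     = 7036530.

7036530


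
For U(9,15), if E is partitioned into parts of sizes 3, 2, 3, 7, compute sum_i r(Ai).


r(Ai) = min(|Ai|, 9) for each part.
Sum = min(3,9) + min(2,9) + min(3,9) + min(7,9)
    = 3 + 2 + 3 + 7
    = 15.

15


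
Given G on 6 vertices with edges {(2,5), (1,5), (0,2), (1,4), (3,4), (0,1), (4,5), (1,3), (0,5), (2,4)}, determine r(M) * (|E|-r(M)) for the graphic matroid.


r(M) = |V| - c = 6 - 1 = 5.
nullity = |E| - r(M) = 10 - 5 = 5.
Product = 5 * 5 = 25.

25


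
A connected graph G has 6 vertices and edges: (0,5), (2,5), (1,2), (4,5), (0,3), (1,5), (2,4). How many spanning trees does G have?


By Kirchhoff's matrix tree theorem, the number of spanning trees equals
the determinant of any cofactor of the Laplacian matrix L.
G has 6 vertices and 7 edges.
Computing the (5 x 5) cofactor determinant gives 8.

8


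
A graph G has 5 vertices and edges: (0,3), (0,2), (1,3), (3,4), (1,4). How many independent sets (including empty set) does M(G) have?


An independent set in a graphic matroid is an acyclic edge subset.
G has 5 vertices and 5 edges.
Enumerate all 2^5 = 32 subsets, checking for acyclicity.
Total independent sets = 28.

28


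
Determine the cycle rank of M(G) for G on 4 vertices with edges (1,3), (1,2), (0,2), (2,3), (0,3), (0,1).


Cycle rank (nullity) = |E| - r(M) = |E| - (|V| - c).
|E| = 6, |V| = 4, c = 1.
Nullity = 6 - (4 - 1) = 6 - 3 = 3.

3


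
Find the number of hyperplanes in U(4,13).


Hyperplanes of U(4,13) are flats of rank 3.
In a uniform matroid, these are exactly the (3)-element subsets.
Count = C(13,3) = (13 * 12 * 11) / (1 * 2 * 3) = 286.

286


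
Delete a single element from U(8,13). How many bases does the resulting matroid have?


Deleting e from U(8,13) gives U(8,12) since n > r.
Bases of U(8,12) = (12 choose 8) = 495.

495


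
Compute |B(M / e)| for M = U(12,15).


Contracting e from U(12,15) gives U(11,14).
Bases of U(11,14) = C(14,11) = 14! / (11! * 3!) = 364.

364


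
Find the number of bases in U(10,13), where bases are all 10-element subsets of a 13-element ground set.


Bases of U(10,13) are all 10-element subsets of the 13-element ground set.
Number of bases = C(13,10).
(13 choose 10) = 286.

286


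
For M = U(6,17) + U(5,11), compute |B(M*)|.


(M1+M2)* = M1* + M2*.
M1* = U(11,17), bases: C(17,11) = 12376.
M2* = U(6,11), bases: C(11,6) = 462.
|B(M*)| = 12376 * 462 = 5717712.

5717712


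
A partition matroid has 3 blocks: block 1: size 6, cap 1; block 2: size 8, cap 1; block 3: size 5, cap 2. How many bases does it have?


A basis picks exactly ci elements from block i.
Number of bases = product of C(|Si|, ci).
= C(6,1) * C(8,1) * C(5,2)
= 6 * 8 * 10
= 480.

480


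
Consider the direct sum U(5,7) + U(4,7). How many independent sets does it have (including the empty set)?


For a direct sum, |I(M1+M2)| = |I(M1)| * |I(M2)|.
|I(U(5,7))| = sum C(7,k) for k=0..5 = 120.
|I(U(4,7))| = sum C(7,k) for k=0..4 = 99.
Total = 120 * 99 = 11880.

11880


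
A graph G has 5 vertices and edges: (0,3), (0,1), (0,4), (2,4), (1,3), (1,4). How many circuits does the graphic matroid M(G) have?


A circuit in a graphic matroid = edge set of a simple cycle.
G has 5 vertices and 6 edges.
Enumerating all minimal edge subsets forming cycles...
Total circuits found: 3.

3


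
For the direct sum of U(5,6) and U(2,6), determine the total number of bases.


Bases of a direct sum M1 + M2: |B| = |B(M1)| * |B(M2)|.
|B(U(5,6))| = C(6,5) = 6.
|B(U(2,6))| = C(6,2) = 15.
Total bases = 6 * 15 = 90.

90


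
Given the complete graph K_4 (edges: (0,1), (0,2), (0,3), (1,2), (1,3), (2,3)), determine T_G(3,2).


T(K_4; x,y) = x^3 + 3x^2 + 4xy + 2x + y^3 + 3y^2 + 2y.
Substituting x=3, y=2:
= 27 + 27 + 24 + 6 + 8 + 12 + 4
= 108.

108


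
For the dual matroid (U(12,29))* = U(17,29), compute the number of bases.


The dual of U(r,n) is U(n-r, n) = U(17,29).
Bases of U(17,29) are all (17)-element subsets.
|B(M*)| = C(29,17) = 29! / (17! * 12!) = 51895935.

51895935


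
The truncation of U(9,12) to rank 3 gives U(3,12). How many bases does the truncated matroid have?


Truncating U(9,12) to rank 3 gives U(3,12).
Bases of U(3,12) are all 3-element subsets of 12 elements.
Number of bases = C(12,3) = (12 * 11 * 10) / (1 * 2 * 3) = 220.

220


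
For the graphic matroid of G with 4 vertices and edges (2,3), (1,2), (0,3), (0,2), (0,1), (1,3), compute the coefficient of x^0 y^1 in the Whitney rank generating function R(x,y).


R(x,y) = sum over A in 2^E of x^(r(E)-r(A)) * y^(|A|-r(A)).
G has 4 vertices, 6 edges. r(E) = 3.
Enumerate all 2^6 = 64 subsets.
Count subsets with r(E)-r(A)=0 and |A|-r(A)=1: 15.

15


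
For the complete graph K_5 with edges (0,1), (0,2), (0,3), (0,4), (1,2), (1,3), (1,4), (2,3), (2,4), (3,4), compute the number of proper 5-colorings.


P(K_5, k) = k(k-1)(k-2)...(k-4).
P(5) = (5) * (4) * (3) * (2) * (1) = 120.

120


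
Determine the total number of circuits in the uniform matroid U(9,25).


In U(9,25), circuits are the (10)-element subsets.
Any set of 10 elements is dependent, and removing any one element gives
an independent set of size 9, so it is a minimal dependent set.
Number of circuits = C(25,10) = 3268760.

3268760


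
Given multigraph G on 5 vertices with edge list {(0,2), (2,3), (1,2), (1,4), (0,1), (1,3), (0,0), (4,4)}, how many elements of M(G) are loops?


In a graphic matroid, a loop is a self-loop edge (u,u) with rank 0.
Examining all 8 edges for self-loops...
Self-loops found: (0,0), (4,4)
Number of loops = 2.

2


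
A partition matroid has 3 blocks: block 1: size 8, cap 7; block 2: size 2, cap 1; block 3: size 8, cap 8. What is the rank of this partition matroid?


Rank of a partition matroid = sum of min(|Si|, ci) for each block.
= min(8,7) + min(2,1) + min(8,8)
= 7 + 1 + 8
= 16.

16


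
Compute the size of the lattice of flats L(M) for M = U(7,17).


Flats of U(7,17): every subset of size < 7 is a flat, plus E itself.
Count = C(17,0) + C(17,1) + C(17,2) + C(17,3) + C(17,4) + C(17,5) + C(17,6) + 1
     = 1 + 17 + 136 + 680 + 2380 + 6188 + 12376 + 1
     = 21779.

21779


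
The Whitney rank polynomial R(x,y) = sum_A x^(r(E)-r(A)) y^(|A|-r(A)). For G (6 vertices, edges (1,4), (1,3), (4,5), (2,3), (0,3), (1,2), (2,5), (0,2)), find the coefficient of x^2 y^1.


R(x,y) = sum over A in 2^E of x^(r(E)-r(A)) * y^(|A|-r(A)).
G has 6 vertices, 8 edges. r(E) = 5.
Enumerate all 2^8 = 256 subsets.
Count subsets with r(E)-r(A)=2 and |A|-r(A)=1: 12.

12


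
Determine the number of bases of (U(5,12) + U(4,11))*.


(M1+M2)* = M1* + M2*.
M1* = U(7,12), bases: C(12,7) = 792.
M2* = U(7,11), bases: C(11,7) = 330.
|B(M*)| = 792 * 330 = 261360.

261360


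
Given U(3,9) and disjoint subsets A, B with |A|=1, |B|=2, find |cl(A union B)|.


|A union B| = 1 + 2 = 3 (disjoint).
In U(3,9), cl(S) = S if |S| < 3, else cl(S) = E.
Since 3 >= 3, cl(A union B) = E.
|cl(A union B)| = 9.

9


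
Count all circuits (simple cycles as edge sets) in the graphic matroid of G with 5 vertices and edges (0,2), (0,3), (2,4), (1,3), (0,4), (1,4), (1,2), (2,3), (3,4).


A circuit in a graphic matroid = edge set of a simple cycle.
G has 5 vertices and 9 edges.
Enumerating all minimal edge subsets forming cycles...
Total circuits found: 22.

22


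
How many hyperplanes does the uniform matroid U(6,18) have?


Hyperplanes of U(6,18) are flats of rank 5.
In a uniform matroid, these are exactly the (5)-element subsets.
Count = C(18,5) = 8568.

8568


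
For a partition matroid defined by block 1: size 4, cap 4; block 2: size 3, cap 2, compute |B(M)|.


A basis picks exactly ci elements from block i.
Number of bases = product of C(|Si|, ci).
= C(4,4) * C(3,2)
= 1 * 3
= 3.

3


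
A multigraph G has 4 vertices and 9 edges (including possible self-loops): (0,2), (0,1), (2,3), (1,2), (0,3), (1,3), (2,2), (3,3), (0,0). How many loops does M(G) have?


In a graphic matroid, a loop is a self-loop edge (u,u) with rank 0.
Examining all 9 edges for self-loops...
Self-loops found: (2,2), (3,3), (0,0)
Number of loops = 3.

3


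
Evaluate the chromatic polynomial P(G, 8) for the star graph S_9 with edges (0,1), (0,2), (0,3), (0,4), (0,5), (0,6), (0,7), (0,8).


P(tree, k) = k * (k-1)^(8) for any tree on 9 vertices.
P(8) = 8 * 7^8 = 8 * 5764801 = 46118408.

46118408


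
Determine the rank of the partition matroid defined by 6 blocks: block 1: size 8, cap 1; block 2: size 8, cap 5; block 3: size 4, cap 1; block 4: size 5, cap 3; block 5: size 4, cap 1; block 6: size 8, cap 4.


Rank of a partition matroid = sum of min(|Si|, ci) for each block.
= min(8,1) + min(8,5) + min(4,1) + min(5,3) + min(4,1) + min(8,4)
= 1 + 5 + 1 + 3 + 1 + 4
= 15.

15


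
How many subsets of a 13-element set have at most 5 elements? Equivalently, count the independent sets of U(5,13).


Independent sets of U(5,13) are all subsets of size <= 5.
Count = C(13,0) + C(13,1) + C(13,2) + C(13,3) + C(13,4) + C(13,5)
     = 1 + 13 + 78 + 286 + 715 + 1287
     = 2380.

2380


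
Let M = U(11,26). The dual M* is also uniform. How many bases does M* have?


The dual of U(r,n) is U(n-r, n) = U(15,26).
Bases of U(15,26) are all (15)-element subsets.
|B(M*)| = (26 choose 15) = 7726160.

7726160


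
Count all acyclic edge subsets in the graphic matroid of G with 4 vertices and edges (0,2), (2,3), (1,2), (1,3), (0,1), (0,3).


An independent set in a graphic matroid is an acyclic edge subset.
G has 4 vertices and 6 edges.
Enumerate all 2^6 = 64 subsets, checking for acyclicity.
Total independent sets = 38.

38


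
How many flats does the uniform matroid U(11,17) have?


Flats of U(11,17): every subset of size < 11 is a flat, plus E itself.
Count = C(17,0) + C(17,1) + C(17,2) + C(17,3) + C(17,4) + C(17,5) + C(17,6) + C(17,7) + C(17,8) + C(17,9) + C(17,10) + 1
     = 1 + 17 + 136 + 680 + 2380 + 6188 + 12376 + 19448 + 24310 + 24310 + 19448 + 1
     = 109295.

109295


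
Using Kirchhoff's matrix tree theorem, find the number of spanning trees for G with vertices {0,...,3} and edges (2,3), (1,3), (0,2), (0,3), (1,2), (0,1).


By Kirchhoff's matrix tree theorem, the number of spanning trees equals
the determinant of any cofactor of the Laplacian matrix L.
G has 4 vertices and 6 edges.
Computing the (3 x 3) cofactor determinant gives 16.

16


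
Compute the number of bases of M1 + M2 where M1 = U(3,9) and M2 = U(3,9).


Bases of a direct sum M1 + M2: |B| = |B(M1)| * |B(M2)|.
|B(U(3,9))| = C(9,3) = 84.
|B(U(3,9))| = C(9,3) = 84.
Total bases = 84 * 84 = 7056.

7056


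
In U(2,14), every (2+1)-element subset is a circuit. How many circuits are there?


In U(2,14), circuits are the (3)-element subsets.
Any set of 3 elements is dependent, and removing any one element gives
an independent set of size 2, so it is a minimal dependent set.
Number of circuits = C(14,3) = (14 * 13 * 12) / (1 * 2 * 3) = 364.

364


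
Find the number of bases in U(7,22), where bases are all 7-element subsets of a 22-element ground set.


Bases of U(7,22) are all 7-element subsets of the 22-element ground set.
Number of bases = C(22,7).
C(22,7) = 170544.

170544


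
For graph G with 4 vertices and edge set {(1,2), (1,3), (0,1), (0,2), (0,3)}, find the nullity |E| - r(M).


Cycle rank (nullity) = |E| - r(M) = |E| - (|V| - c).
|E| = 5, |V| = 4, c = 1.
Nullity = 5 - (4 - 1) = 5 - 3 = 2.

2


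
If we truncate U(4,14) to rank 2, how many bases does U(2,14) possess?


Truncating U(4,14) to rank 2 gives U(2,14).
Bases of U(2,14) are all 2-element subsets of 14 elements.
Number of bases = (14 choose 2) = 91.

91


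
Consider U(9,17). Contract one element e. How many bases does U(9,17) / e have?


Contracting e from U(9,17) gives U(8,16).
Bases of U(8,16) = (16 choose 8) = 12870.

12870


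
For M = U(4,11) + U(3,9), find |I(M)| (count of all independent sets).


For a direct sum, |I(M1+M2)| = |I(M1)| * |I(M2)|.
|I(U(4,11))| = sum C(11,k) for k=0..4 = 562.
|I(U(3,9))| = sum C(9,k) for k=0..3 = 130.
Total = 562 * 130 = 73060.

73060


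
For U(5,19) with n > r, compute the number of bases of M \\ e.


Deleting e from U(5,19) gives U(5,18) since n > r.
Bases of U(5,18) = (18 choose 5) = 8568.

8568


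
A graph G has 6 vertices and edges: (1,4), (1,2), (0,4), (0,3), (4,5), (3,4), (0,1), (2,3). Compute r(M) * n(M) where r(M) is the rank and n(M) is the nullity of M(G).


r(M) = |V| - c = 6 - 1 = 5.
nullity = |E| - r(M) = 8 - 5 = 3.
Product = 5 * 3 = 15.

15


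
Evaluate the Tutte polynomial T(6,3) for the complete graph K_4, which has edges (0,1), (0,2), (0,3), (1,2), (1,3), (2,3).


T(K_4; x,y) = x^3 + 3x^2 + 4xy + 2x + y^3 + 3y^2 + 2y.
Substituting x=6, y=3:
= 216 + 108 + 72 + 12 + 27 + 27 + 6
= 468.

468


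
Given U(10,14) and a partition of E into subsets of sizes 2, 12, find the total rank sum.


r(Ai) = min(|Ai|, 10) for each part.
Sum = min(2,10) + min(12,10)
    = 2 + 10
    = 12.

12


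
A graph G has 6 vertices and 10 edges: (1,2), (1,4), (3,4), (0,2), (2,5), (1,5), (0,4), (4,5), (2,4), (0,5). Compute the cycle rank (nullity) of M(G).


Cycle rank (nullity) = |E| - r(M) = |E| - (|V| - c).
|E| = 10, |V| = 6, c = 1.
Nullity = 10 - (6 - 1) = 10 - 5 = 5.

5


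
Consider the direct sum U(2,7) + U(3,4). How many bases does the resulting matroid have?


Bases of a direct sum M1 + M2: |B| = |B(M1)| * |B(M2)|.
|B(U(2,7))| = C(7,2) = 21.
|B(U(3,4))| = C(4,3) = 4.
Total bases = 21 * 4 = 84.

84


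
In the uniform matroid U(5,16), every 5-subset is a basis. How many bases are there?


Bases of U(5,16) are all 5-element subsets of the 16-element ground set.
Number of bases = C(16,5).
C(16,5) = 4368.

4368


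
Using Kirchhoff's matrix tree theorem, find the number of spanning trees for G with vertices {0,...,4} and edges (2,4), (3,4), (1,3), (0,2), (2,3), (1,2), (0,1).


By Kirchhoff's matrix tree theorem, the number of spanning trees equals
the determinant of any cofactor of the Laplacian matrix L.
G has 5 vertices and 7 edges.
Computing the (4 x 4) cofactor determinant gives 21.

21


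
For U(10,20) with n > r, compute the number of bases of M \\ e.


Deleting e from U(10,20) gives U(10,19) since n > r.
Bases of U(10,19) = C(19,10) = 19! / (10! * 9!) = 92378.

92378


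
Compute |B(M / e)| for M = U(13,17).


Contracting e from U(13,17) gives U(12,16).
Bases of U(12,16) = C(16,12) = 16! / (12! * 4!) = 1820.

1820


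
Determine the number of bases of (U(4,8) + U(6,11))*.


(M1+M2)* = M1* + M2*.
M1* = U(4,8), bases: C(8,4) = 70.
M2* = U(5,11), bases: C(11,5) = 462.
|B(M*)| = 70 * 462 = 32340.

32340
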